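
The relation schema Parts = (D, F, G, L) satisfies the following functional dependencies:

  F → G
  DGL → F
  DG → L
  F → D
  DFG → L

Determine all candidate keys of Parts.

(F), (D, G)

{F}⁺: F→G adds G; F→D adds D; DFG→L adds L → {D, F, G, L}.
{D, G}⁺: DG→L adds L; DGL→F adds F → {D, F, G, L}. Minimal: {G}⁺ = {G}; {D}⁺ = {D} — none reach the full schema.
Any other superkey contains one of these as a subset, so there are no further candidate keys.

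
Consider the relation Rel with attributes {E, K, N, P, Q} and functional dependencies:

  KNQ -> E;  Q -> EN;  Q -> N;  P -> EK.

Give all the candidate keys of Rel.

(P, Q)

Attributes P, Q never appear on any right-hand side, so every candidate key must contain {P, Q}.
{P, Q}⁺ = {E, K, N, P, Q}, which is all of the schema, so {P, Q} is the only candidate key.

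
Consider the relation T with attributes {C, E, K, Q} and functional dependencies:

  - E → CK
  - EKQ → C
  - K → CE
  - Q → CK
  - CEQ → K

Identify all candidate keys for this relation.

Attribute Q never appears on the right-hand side of any dependency, so Q must belong to every candidate key.
{Q}⁺ = {C, E, K, Q}, which is all of the schema, so {Q} is the only candidate key.

Q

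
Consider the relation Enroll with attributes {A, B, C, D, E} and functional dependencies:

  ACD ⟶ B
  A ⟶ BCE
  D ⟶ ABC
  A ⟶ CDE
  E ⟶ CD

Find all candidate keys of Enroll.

(A), (D), (E)

{A}⁺: A→BCE adds B, C, E; A→CDE adds D → {A, B, C, D, E}.
{D}⁺: D→ABC adds A, B, C; A→CDE adds E → {A, B, C, D, E}.
{E}⁺: E→CD adds C, D; D→ABC adds A, B → {A, B, C, D, E}.
Any other superkey contains one of these as a subset, so there are no further candidate keys.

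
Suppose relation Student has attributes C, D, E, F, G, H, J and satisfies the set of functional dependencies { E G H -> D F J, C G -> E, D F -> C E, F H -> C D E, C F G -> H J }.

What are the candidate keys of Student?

{C, F, G}; {C, G, H}; {D, F, G}; {E, G, H}; {F, G, H}

Attribute G never appears on the right-hand side of any dependency, so G must belong to every candidate key.
{G}⁺ = {G}, which is not all of the schema, so we must add further attributes.
{C, F, G}⁺: CG→E adds E; CFG→HJ adds H, J; EGH→DFJ adds D → {C, D, E, F, G, H, J}. Minimal: {F, G}⁺ = {F, G}; {C, G}⁺ = {C, E, G}; {C, F}⁺ = {C, F} — none reach the full schema.
{C, G, H}⁺: CG→E adds E; EGH→DFJ adds D, F, J → {C, D, E, F, G, H, J}. Minimal: {G, H}⁺ = {G, H}; {C, H}⁺ = {C, H}; {C, G}⁺ = {C, E, G} — none reach the full schema.
{D, F, G}⁺: DF→CE adds C, E; CFG→HJ adds H, J → {C, D, E, F, G, H, J}. Minimal: {F, G}⁺ = {F, G}; {D, G}⁺ = {D, G}; {D, F}⁺ = {C, D, E, F} — none reach the full schema.
{E, G, H}⁺: EGH→DFJ adds D, F, J; DF→CE adds C → {C, D, E, F, G, H, J}. Minimal: {G, H}⁺ = {G, H}; {E, H}⁺ = {E, H}; {E, G}⁺ = {E, G} — none reach the full schema.
{F, G, H}⁺: FH→CDE adds C, D, E; CFG→HJ adds J → {C, D, E, F, G, H, J}. Minimal: {G, H}⁺ = {G, H}; {F, H}⁺ = {C, D, E, F, H}; {F, G}⁺ = {F, G} — none reach the full schema.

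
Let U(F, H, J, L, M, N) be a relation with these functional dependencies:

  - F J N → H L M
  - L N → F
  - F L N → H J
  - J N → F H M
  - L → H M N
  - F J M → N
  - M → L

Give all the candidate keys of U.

L; M; JN

{L}⁺: L→HMN adds H, M, N; LN→F adds F; FLN→HJ adds J → {F, H, J, L, M, N}.
{M}⁺: M→L adds L; L→HMN adds H, N; LN→F adds F; FLN→HJ adds J → {F, H, J, L, M, N}.
{J, N}⁺: JN→FHM adds F, H, M; M→L adds L → {F, H, J, L, M, N}.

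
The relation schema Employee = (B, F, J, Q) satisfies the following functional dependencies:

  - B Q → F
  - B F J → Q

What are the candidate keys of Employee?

{B, F, J}, {B, J, Q}

{B, F, J}⁺: BFJ→Q adds Q → {B, F, J, Q}. Minimal: {F, J}⁺ = {F, J}; {B, J}⁺ = {B, J}; {B, F}⁺ = {B, F} — none reach the full schema.
{B, J, Q}⁺: BQ→F adds F → {B, F, J, Q}. Minimal: {J, Q}⁺ = {J, Q}; {B, Q}⁺ = {B, F, Q}; {B, J}⁺ = {B, J} — none reach the full schema.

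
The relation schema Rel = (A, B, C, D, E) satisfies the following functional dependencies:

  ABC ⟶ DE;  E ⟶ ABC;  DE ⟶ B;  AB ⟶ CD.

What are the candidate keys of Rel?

{E}, {A, B}

{E}⁺: E→ABC adds A, B, C; AB→CD adds D → {A, B, C, D, E}.
{A, B}⁺: AB→CD adds C, D; ABC→DE adds E → {A, B, C, D, E}. Minimal: {B}⁺ = {B}; {A}⁺ = {A} — none reach the full schema.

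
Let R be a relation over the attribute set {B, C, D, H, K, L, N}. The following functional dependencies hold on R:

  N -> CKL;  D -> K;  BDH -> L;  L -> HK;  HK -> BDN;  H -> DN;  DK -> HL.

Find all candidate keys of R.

{D}, {H}, {L}, {N}

{D}⁺: D→K adds K; DK→HL adds H, L; HK→BDN adds B, N; N→CKL adds C → {B, C, D, H, K, L, N}.
{H}⁺: H→DN adds D, N; N→CKL adds C, K, L; HK→BDN adds B → {B, C, D, H, K, L, N}.
{L}⁺: L→HK adds H, K; HK→BDN adds B, D, N; N→CKL adds C → {B, C, D, H, K, L, N}.
{N}⁺: N→CKL adds C, K, L; L→HK adds H; HK→BDN adds B, D → {B, C, D, H, K, L, N}.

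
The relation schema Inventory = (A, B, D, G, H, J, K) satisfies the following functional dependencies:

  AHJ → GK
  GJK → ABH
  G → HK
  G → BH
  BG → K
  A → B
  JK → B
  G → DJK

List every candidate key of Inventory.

{G}⁺: G→HK adds H, K; G→BH adds B; G→DJK adds D, J; GJK→ABH adds A → {A, B, D, G, H, J, K}.
{A, H, J}⁺: AHJ→GK adds G, K; GJK→ABH adds B; G→DJK adds D → {A, B, D, G, H, J, K}.

{G}; {A, H, J}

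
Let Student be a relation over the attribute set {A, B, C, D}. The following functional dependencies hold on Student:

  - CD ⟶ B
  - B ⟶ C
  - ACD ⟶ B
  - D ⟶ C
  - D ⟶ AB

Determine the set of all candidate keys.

{D}⁺: D→C adds C; D→AB adds A, B → {A, B, C, D}.

(D)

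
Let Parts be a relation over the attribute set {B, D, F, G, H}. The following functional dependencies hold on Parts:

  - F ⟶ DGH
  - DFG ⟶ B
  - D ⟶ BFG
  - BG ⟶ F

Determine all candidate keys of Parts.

{D}; {F}; {B, G}

{D}⁺: D→BFG adds B, F, G; F→DGH adds H → {B, D, F, G, H}.
{F}⁺: F→DGH adds D, G, H; DFG→B adds B → {B, D, F, G, H}.
{B, G}⁺: BG→F adds F; F→DGH adds D, H → {B, D, F, G, H}. Minimal: {G}⁺ = {G}; {B}⁺ = {B} — none reach the full schema.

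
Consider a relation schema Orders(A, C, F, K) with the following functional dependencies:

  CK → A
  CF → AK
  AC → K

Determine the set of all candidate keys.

{C, F}

Attributes C, F never appear on any right-hand side, so every candidate key must contain {C, F}.
{C, F}⁺ = {A, C, F, K}, which is all of the schema, so {C, F} is the only candidate key.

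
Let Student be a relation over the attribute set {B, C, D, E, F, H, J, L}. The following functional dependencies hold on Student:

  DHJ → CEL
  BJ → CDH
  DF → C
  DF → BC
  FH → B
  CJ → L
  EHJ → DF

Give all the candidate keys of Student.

Attribute J never appears on the right-hand side of any dependency, so J must belong to every candidate key.
{J}⁺ = {J}, which is not all of the schema, so we must add further attributes.
{B, J}⁺: BJ→CDH adds C, D, H; CJ→L adds L; DHJ→CEL adds E; EHJ→DF adds F → {B, C, D, E, F, H, J, L}.
{D, F, J}⁺: DF→C adds C; DF→BC adds B; CJ→L adds L; BJ→CDH adds H; DHJ→CEL adds E → {B, C, D, E, F, H, J, L}.
{D, H, J}⁺: DHJ→CEL adds C, E, L; EHJ→DF adds F; DF→BC adds B → {B, C, D, E, F, H, J, L}.
{E, H, J}⁺: EHJ→DF adds D, F; DHJ→CEL adds C, L; DF→BC adds B → {B, C, D, E, F, H, J, L}.
{F, H, J}⁺: FH→B adds B; BJ→CDH adds C, D; CJ→L adds L; DHJ→CEL adds E → {B, C, D, E, F, H, J, L}.
Any other superkey contains one of these as a subset, so there are no further candidate keys.

{B, J}, {D, F, J}, {D, H, J}, {E, H, J}, {F, H, J}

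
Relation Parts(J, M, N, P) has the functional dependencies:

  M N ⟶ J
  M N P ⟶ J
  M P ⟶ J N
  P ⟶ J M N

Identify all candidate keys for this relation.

{P}

{P}⁺: P→JMN adds J, M, N → {J, M, N, P}.
No other minimal superkey exists.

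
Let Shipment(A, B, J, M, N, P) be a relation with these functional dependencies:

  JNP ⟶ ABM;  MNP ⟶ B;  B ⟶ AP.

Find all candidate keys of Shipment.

{B, J, N}; {J, N, P}

Attributes J, N never appear on any right-hand side, so every candidate key must contain {J, N}.
{J, N}⁺ = {J, N}, which is not all of the schema, so we must add further attributes.
{B, J, N}⁺: B→AP adds A, P; JNP→ABM adds M → {A, B, J, M, N, P}. Minimal: {J, N}⁺ = {J, N}; {B, N}⁺ = {A, B, N, P}; {B, J}⁺ = {A, B, J, P} — none reach the full schema.
{J, N, P}⁺: JNP→ABM adds A, B, M → {A, B, J, M, N, P}. Minimal: {N, P}⁺ = {N, P}; {J, P}⁺ = {J, P}; {J, N}⁺ = {J, N} — none reach the full schema.
Any other superkey contains one of these as a subset, so there are no further candidate keys.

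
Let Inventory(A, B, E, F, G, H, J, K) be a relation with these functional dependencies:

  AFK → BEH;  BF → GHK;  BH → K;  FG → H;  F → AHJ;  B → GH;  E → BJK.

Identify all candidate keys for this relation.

Attribute F never appears on the right-hand side of any dependency, so F must belong to every candidate key.
{F}⁺ = {A, F, H, J}, which is not all of the schema, so we must add further attributes.
{B, F}⁺: BF→GHK adds G, H, K; F→AHJ adds A, J; AFK→BEH adds E → {A, B, E, F, G, H, J, K}.
{E, F}⁺: F→AHJ adds A, H, J; E→BJK adds B, K; BF→GHK adds G → {A, B, E, F, G, H, J, K}.
{F, K}⁺: F→AHJ adds A, H, J; AFK→BEH adds B, E; BF→GHK adds G → {A, B, E, F, G, H, J, K}.
Any other superkey contains one of these as a subset, so there are no further candidate keys.

{B, F}, {E, F}, {F, K}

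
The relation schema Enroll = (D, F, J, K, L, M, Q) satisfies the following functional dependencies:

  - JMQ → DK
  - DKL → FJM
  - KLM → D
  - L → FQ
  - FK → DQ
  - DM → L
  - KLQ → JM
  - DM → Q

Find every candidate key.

{K, L}⁺: L→FQ adds F, Q; FK→DQ adds D; KLQ→JM adds J, M → {D, F, J, K, L, M, Q}. Minimal: {L}⁺ = {F, L, Q}; {K}⁺ = {K} — none reach the full schema.
{D, J, M}⁺: DM→L adds L; DM→Q adds Q; JMQ→DK adds K; DKL→FJM adds F → {D, F, J, K, L, M, Q}. Minimal: {J, M}⁺ = {J, M}; {D, M}⁺ = {D, F, L, M, Q}; {D, J}⁺ = {D, J} — none reach the full schema.
{D, K, M}⁺: DM→L adds L; DM→Q adds Q; DKL→FJM adds F, J → {D, F, J, K, L, M, Q}. Minimal: {K, M}⁺ = {K, M}; {D, M}⁺ = {D, F, L, M, Q}; {D, K}⁺ = {D, K} — none reach the full schema.
{F, K, M}⁺: FK→DQ adds D, Q; DM→L adds L; KLQ→JM adds J → {D, F, J, K, L, M, Q}. Minimal: {K, M}⁺ = {K, M}; {F, M}⁺ = {F, M}; {F, K}⁺ = {D, F, K, Q} — none reach the full schema.
{J, L, M}⁺: L→FQ adds F, Q; JMQ→DK adds D, K → {D, F, J, K, L, M, Q}. Minimal: {L, M}⁺ = {F, L, M, Q}; {J, M}⁺ = {J, M}; {J, L}⁺ = {F, J, L, Q} — none reach the full schema.
{J, M, Q}⁺: JMQ→DK adds D, K; DM→L adds L; DKL→FJM adds F → {D, F, J, K, L, M, Q}. Minimal: {M, Q}⁺ = {M, Q}; {J, Q}⁺ = {J, Q}; {J, M}⁺ = {J, M} — none reach the full schema.
Any other superkey contains one of these as a subset, so there are no further candidate keys.

{K, L}, {D, J, M}, {D, K, M}, {F, K, M}, {J, L, M}, {J, M, Q}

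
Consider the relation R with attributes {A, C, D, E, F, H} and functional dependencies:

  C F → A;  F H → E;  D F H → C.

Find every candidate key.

{D, F, H}⁺: FH→E adds E; DFH→C adds C; CF→A adds A → {A, C, D, E, F, H}. Minimal: {F, H}⁺ = {E, F, H}; {D, H}⁺ = {D, H}; {D, F}⁺ = {D, F} — none reach the full schema.
No other minimal superkey exists.

{D, F, H}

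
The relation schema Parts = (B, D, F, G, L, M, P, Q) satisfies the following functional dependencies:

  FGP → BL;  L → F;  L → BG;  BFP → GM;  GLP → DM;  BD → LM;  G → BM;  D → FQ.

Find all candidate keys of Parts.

Attribute P never appears on the right-hand side of any dependency, so P must belong to every candidate key.
{P}⁺ = {P}, which is not all of the schema, so we must add further attributes.
{L, P}⁺: L→F adds F; L→BG adds B, G; BFP→GM adds M; GLP→DM adds D; D→FQ adds Q → {B, D, F, G, L, M, P, Q}.
{B, D, P}⁺: BD→LM adds L, M; D→FQ adds F, Q; L→BG adds G → {B, D, F, G, L, M, P, Q}.
{B, F, P}⁺: BFP→GM adds G, M; FGP→BL adds L; GLP→DM adds D; D→FQ adds Q → {B, D, F, G, L, M, P, Q}.
{D, G, P}⁺: G→BM adds B, M; D→FQ adds F, Q; FGP→BL adds L → {B, D, F, G, L, M, P, Q}.
{F, G, P}⁺: FGP→BL adds B, L; BFP→GM adds M; GLP→DM adds D; D→FQ adds Q → {B, D, F, G, L, M, P, Q}.
Any other superkey contains one of these as a subset, so there are no further candidate keys.

{L, P}; {B, D, P}; {B, F, P}; {D, G, P}; {F, G, P}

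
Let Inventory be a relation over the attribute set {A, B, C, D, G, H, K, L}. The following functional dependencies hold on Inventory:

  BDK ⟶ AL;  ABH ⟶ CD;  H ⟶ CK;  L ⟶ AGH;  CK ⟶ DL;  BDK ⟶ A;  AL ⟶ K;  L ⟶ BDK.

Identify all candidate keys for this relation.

(H); (L); (C, K); (B, D, K)

{H}⁺: H→CK adds C, K; CK→DL adds D, L; L→BDK adds B; BDK→AL adds A; L→AGH adds G → {A, B, C, D, G, H, K, L}.
{L}⁺: L→AGH adds A, G, H; AL→K adds K; L→BDK adds B, D; ABH→CD adds C → {A, B, C, D, G, H, K, L}.
{C, K}⁺: CK→DL adds D, L; L→BDK adds B; BDK→AL adds A; L→AGH adds G, H → {A, B, C, D, G, H, K, L}. Minimal: {K}⁺ = {K}; {C}⁺ = {C} — none reach the full schema.
{B, D, K}⁺: BDK→AL adds A, L; L→AGH adds G, H; ABH→CD adds C → {A, B, C, D, G, H, K, L}. Minimal: {D, K}⁺ = {D, K}; {B, K}⁺ = {B, K}; {B, D}⁺ = {B, D} — none reach the full schema.
Any other superkey contains one of these as a subset, so there are no further candidate keys.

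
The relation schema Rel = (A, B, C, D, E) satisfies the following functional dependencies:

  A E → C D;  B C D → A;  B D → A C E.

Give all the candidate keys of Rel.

BD, ABE

Attribute B never appears on the right-hand side of any dependency, so B must belong to every candidate key.
{B}⁺ = {B}, which is not all of the schema, so we must add further attributes.
{B, D}⁺: BD→ACE adds A, C, E → {A, B, C, D, E}. Minimal: {D}⁺ = {D}; {B}⁺ = {B} — none reach the full schema.
{A, B, E}⁺: AE→CD adds C, D → {A, B, C, D, E}. Minimal: {B, E}⁺ = {B, E}; {A, E}⁺ = {A, C, D, E}; {A, B}⁺ = {A, B} — none reach the full schema.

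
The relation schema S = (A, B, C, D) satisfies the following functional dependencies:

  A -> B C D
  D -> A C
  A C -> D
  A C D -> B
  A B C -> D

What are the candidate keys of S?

{A}, {D}

{A}⁺: A→BCD adds B, C, D → {A, B, C, D}.
{D}⁺: D→AC adds A, C; ACD→B adds B → {A, B, C, D}.
Any other superkey contains one of these as a subset, so there are no further candidate keys.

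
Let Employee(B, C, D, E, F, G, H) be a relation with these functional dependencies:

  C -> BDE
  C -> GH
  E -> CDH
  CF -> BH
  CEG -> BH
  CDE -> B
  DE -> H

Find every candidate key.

CF, EF

Attribute F never appears on the right-hand side of any dependency, so F must belong to every candidate key.
{F}⁺ = {F}, which is not all of the schema, so we must add further attributes.
{C, F}⁺: C→BDE adds B, D, E; C→GH adds G, H → {B, C, D, E, F, G, H}. Minimal: {F}⁺ = {F}; {C}⁺ = {B, C, D, E, G, H} — none reach the full schema.
{E, F}⁺: E→CDH adds C, D, H; CF→BH adds B; C→GH adds G → {B, C, D, E, F, G, H}. Minimal: {F}⁺ = {F}; {E}⁺ = {B, C, D, E, G, H} — none reach the full schema.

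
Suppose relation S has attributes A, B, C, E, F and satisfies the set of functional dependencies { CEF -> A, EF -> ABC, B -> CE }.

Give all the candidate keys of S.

{B, F}, {E, F}

Attribute F never appears on the right-hand side of any dependency, so F must belong to every candidate key.
{F}⁺ = {F}, which is not all of the schema, so we must add further attributes.
{B, F}⁺: B→CE adds C, E; CEF→A adds A → {A, B, C, E, F}. Minimal: {F}⁺ = {F}; {B}⁺ = {B, C, E} — none reach the full schema.
{E, F}⁺: EF→ABC adds A, B, C → {A, B, C, E, F}. Minimal: {F}⁺ = {F}; {E}⁺ = {E} — none reach the full schema.
Any other superkey contains one of these as a subset, so there are no further candidate keys.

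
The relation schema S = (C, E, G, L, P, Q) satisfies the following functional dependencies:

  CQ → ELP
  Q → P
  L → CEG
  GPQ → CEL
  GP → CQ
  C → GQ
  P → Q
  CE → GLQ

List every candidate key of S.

{C}⁺: C→GQ adds G, Q; CQ→ELP adds E, L, P → {C, E, G, L, P, Q}.
{L}⁺: L→CEG adds C, E, G; C→GQ adds Q; CQ→ELP adds P → {C, E, G, L, P, Q}.
{G, P}⁺: GP→CQ adds C, Q; CQ→ELP adds E, L → {C, E, G, L, P, Q}. Minimal: {P}⁺ = {P, Q}; {G}⁺ = {G} — none reach the full schema.
{G, Q}⁺: Q→P adds P; GPQ→CEL adds C, E, L → {C, E, G, L, P, Q}. Minimal: {Q}⁺ = {P, Q}; {G}⁺ = {G} — none reach the full schema.

{C}, {L}, {G, P}, {G, Q}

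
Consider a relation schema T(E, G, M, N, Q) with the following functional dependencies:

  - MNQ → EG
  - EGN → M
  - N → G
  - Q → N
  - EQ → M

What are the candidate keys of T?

Attribute Q never appears on the right-hand side of any dependency, so Q must belong to every candidate key.
{Q}⁺ = {G, N, Q}, which is not all of the schema, so we must add further attributes.
{E, Q}⁺: Q→N adds N; EQ→M adds M; MNQ→EG adds G → {E, G, M, N, Q}. Minimal: {Q}⁺ = {G, N, Q}; {E}⁺ = {E} — none reach the full schema.
{M, Q}⁺: Q→N adds N; MNQ→EG adds E, G → {E, G, M, N, Q}. Minimal: {Q}⁺ = {G, N, Q}; {M}⁺ = {M} — none reach the full schema.

(E, Q), (M, Q)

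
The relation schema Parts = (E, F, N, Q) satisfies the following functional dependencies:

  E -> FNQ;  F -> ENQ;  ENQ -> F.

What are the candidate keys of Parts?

(E); (F)

{E}⁺: E→FNQ adds F, N, Q → {E, F, N, Q}.
{F}⁺: F→ENQ adds E, N, Q → {E, F, N, Q}.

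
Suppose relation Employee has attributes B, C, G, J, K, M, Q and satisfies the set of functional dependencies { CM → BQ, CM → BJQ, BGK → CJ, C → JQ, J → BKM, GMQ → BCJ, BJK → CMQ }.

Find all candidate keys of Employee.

{C, G}, {G, J}, {B, G, K}, {G, M, Q}

Attribute G never appears on the right-hand side of any dependency, so G must belong to every candidate key.
{G}⁺ = {G}, which is not all of the schema, so we must add further attributes.
{C, G}⁺: C→JQ adds J, Q; J→BKM adds B, K, M → {B, C, G, J, K, M, Q}. Minimal: {G}⁺ = {G}; {C}⁺ = {B, C, J, K, M, Q} — none reach the full schema.
{G, J}⁺: J→BKM adds B, K, M; BJK→CMQ adds C, Q → {B, C, G, J, K, M, Q}. Minimal: {J}⁺ = {B, C, J, K, M, Q}; {G}⁺ = {G} — none reach the full schema.
{B, G, K}⁺: BGK→CJ adds C, J; C→JQ adds Q; J→BKM adds M → {B, C, G, J, K, M, Q}. Minimal: {G, K}⁺ = {G, K}; {B, K}⁺ = {B, K}; {B, G}⁺ = {B, G} — none reach the full schema.
{G, M, Q}⁺: GMQ→BCJ adds B, C, J; J→BKM adds K → {B, C, G, J, K, M, Q}. Minimal: {M, Q}⁺ = {M, Q}; {G, Q}⁺ = {G, Q}; {G, M}⁺ = {G, M} — none reach the full schema.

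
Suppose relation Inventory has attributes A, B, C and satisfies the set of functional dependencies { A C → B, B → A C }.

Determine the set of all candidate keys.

{B}, {A, C}

{B}⁺: B→AC adds A, C → {A, B, C}.
{A, C}⁺: AC→B adds B → {A, B, C}. Minimal: {C}⁺ = {C}; {A}⁺ = {A} — none reach the full schema.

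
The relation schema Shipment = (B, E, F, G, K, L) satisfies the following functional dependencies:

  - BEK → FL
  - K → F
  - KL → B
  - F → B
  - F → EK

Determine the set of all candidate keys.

{F, G}, {G, K}

Attribute G never appears on the right-hand side of any dependency, so G must belong to every candidate key.
{G}⁺ = {G}, which is not all of the schema, so we must add further attributes.
{F, G}⁺: F→B adds B; F→EK adds E, K; BEK→FL adds L → {B, E, F, G, K, L}.
{G, K}⁺: K→F adds F; F→B adds B; F→EK adds E; BEK→FL adds L → {B, E, F, G, K, L}.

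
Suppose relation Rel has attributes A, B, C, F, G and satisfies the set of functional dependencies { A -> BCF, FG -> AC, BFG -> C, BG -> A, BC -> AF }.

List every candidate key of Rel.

Attribute G never appears on the right-hand side of any dependency, so G must belong to every candidate key.
{G}⁺ = {G}, which is not all of the schema, so we must add further attributes.
{A, G}⁺: A→BCF adds B, C, F → {A, B, C, F, G}. Minimal: {G}⁺ = {G}; {A}⁺ = {A, B, C, F} — none reach the full schema.
{B, G}⁺: BG→A adds A; A→BCF adds C, F → {A, B, C, F, G}. Minimal: {G}⁺ = {G}; {B}⁺ = {B} — none reach the full schema.
{F, G}⁺: FG→AC adds A, C; A→BCF adds B → {A, B, C, F, G}. Minimal: {G}⁺ = {G}; {F}⁺ = {F} — none reach the full schema.
Any other superkey contains one of these as a subset, so there are no further candidate keys.

{A, G}; {B, G}; {F, G}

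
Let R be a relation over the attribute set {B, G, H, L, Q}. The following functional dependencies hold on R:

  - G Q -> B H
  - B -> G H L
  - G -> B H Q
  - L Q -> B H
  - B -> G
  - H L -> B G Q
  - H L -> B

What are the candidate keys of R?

{B}, {G}, {H, L}, {L, Q}

{B}⁺: B→GHL adds G, H, L; G→BHQ adds Q → {B, G, H, L, Q}.
{G}⁺: G→BHQ adds B, H, Q; B→GHL adds L → {B, G, H, L, Q}.
{H, L}⁺: HL→BGQ adds B, G, Q → {B, G, H, L, Q}.
{L, Q}⁺: LQ→BH adds B, H; B→G adds G → {B, G, H, L, Q}.
Any other superkey contains one of these as a subset, so there are no further candidate keys.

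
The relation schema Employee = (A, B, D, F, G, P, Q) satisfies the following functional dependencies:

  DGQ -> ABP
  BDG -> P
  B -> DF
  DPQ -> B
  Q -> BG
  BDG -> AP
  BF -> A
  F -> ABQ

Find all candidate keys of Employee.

{B}, {F}, {Q}

{B}⁺: B→DF adds D, F; BF→A adds A; F→ABQ adds Q; Q→BG adds G; BDG→AP adds P → {A, B, D, F, G, P, Q}.
{F}⁺: F→ABQ adds A, B, Q; B→DF adds D; Q→BG adds G; BDG→AP adds P → {A, B, D, F, G, P, Q}.
{Q}⁺: Q→BG adds B, G; B→DF adds D, F; BDG→AP adds A, P → {A, B, D, F, G, P, Q}.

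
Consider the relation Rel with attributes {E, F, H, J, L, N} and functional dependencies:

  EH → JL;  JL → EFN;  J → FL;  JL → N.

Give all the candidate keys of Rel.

Attribute H never appears on the right-hand side of any dependency, so H must belong to every candidate key.
{H}⁺ = {H}, which is not all of the schema, so we must add further attributes.
{E, H}⁺: EH→JL adds J, L; JL→EFN adds F, N → {E, F, H, J, L, N}.
{H, J}⁺: J→FL adds F, L; JL→N adds N; JL→EFN adds E → {E, F, H, J, L, N}.
Any other superkey contains one of these as a subset, so there are no further candidate keys.

{E, H}, {H, J}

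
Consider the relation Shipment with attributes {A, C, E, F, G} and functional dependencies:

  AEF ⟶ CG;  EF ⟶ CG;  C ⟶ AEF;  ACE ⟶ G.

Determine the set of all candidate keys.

{C}; {E, F}

{C}⁺: C→AEF adds A, E, F; ACE→G adds G → {A, C, E, F, G}.
{E, F}⁺: EF→CG adds C, G; C→AEF adds A → {A, C, E, F, G}. Minimal: {F}⁺ = {F}; {E}⁺ = {E} — none reach the full schema.
Any other superkey contains one of these as a subset, so there are no further candidate keys.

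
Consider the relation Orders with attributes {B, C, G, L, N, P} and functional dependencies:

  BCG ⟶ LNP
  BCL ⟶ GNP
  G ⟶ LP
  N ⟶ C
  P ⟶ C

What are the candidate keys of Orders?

Attribute B never appears on the right-hand side of any dependency, so B must belong to every candidate key.
{B}⁺ = {B}, which is not all of the schema, so we must add further attributes.
{B, G}⁺: G→LP adds L, P; P→C adds C; BCG→LNP adds N → {B, C, G, L, N, P}. Minimal: {G}⁺ = {C, G, L, P}; {B}⁺ = {B} — none reach the full schema.
{B, C, L}⁺: BCL→GNP adds G, N, P → {B, C, G, L, N, P}. Minimal: {C, L}⁺ = {C, L}; {B, L}⁺ = {B, L}; {B, C}⁺ = {B, C} — none reach the full schema.
{B, L, N}⁺: N→C adds C; BCL→GNP adds G, P → {B, C, G, L, N, P}. Minimal: {L, N}⁺ = {C, L, N}; {B, N}⁺ = {B, C, N}; {B, L}⁺ = {B, L} — none reach the full schema.
{B, L, P}⁺: P→C adds C; BCL→GNP adds G, N → {B, C, G, L, N, P}. Minimal: {L, P}⁺ = {C, L, P}; {B, P}⁺ = {B, C, P}; {B, L}⁺ = {B, L} — none reach the full schema.

BG, BCL, BLN, BLP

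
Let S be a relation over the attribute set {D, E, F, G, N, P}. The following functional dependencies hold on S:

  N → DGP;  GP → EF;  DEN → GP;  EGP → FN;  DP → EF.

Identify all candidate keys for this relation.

N, GP

{N}⁺: N→DGP adds D, G, P; GP→EF adds E, F → {D, E, F, G, N, P}.
{G, P}⁺: GP→EF adds E, F; EGP→FN adds N; N→DGP adds D → {D, E, F, G, N, P}. Minimal: {P}⁺ = {P}; {G}⁺ = {G} — none reach the full schema.
Any other superkey contains one of these as a subset, so there are no further candidate keys.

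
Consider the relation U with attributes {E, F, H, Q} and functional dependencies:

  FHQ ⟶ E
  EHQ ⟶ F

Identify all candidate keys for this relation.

{E, H, Q}, {F, H, Q}

Attributes H, Q never appear on any right-hand side, so every candidate key must contain {H, Q}.
{H, Q}⁺ = {H, Q}, which is not all of the schema, so we must add further attributes.
{E, H, Q}⁺: EHQ→F adds F → {E, F, H, Q}. Minimal: {H, Q}⁺ = {H, Q}; {E, Q}⁺ = {E, Q}; {E, H}⁺ = {E, H} — none reach the full schema.
{F, H, Q}⁺: FHQ→E adds E → {E, F, H, Q}. Minimal: {H, Q}⁺ = {H, Q}; {F, Q}⁺ = {F, Q}; {F, H}⁺ = {F, H} — none reach the full schema.
Any other superkey contains one of these as a subset, so there are no further candidate keys.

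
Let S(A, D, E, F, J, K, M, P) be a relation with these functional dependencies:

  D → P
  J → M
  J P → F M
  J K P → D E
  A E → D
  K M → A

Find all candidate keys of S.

Attributes J, K never appear on any right-hand side, so every candidate key must contain {J, K}.
{J, K}⁺ = {A, J, K, M}, which is not all of the schema, so we must add further attributes.
{D, J, K}⁺: D→P adds P; J→M adds M; JP→FM adds F; JKP→DE adds E; KM→A adds A → {A, D, E, F, J, K, M, P}. Minimal: {J, K}⁺ = {A, J, K, M}; {D, K}⁺ = {D, K, P}; {D, J}⁺ = {D, F, J, M, P} — none reach the full schema.
{E, J, K}⁺: J→M adds M; KM→A adds A; AE→D adds D; D→P adds P; JP→FM adds F → {A, D, E, F, J, K, M, P}. Minimal: {J, K}⁺ = {A, J, K, M}; {E, K}⁺ = {E, K}; {E, J}⁺ = {E, J, M} — none reach the full schema.
{J, K, P}⁺: J→M adds M; JP→FM adds F; JKP→DE adds D, E; KM→A adds A → {A, D, E, F, J, K, M, P}. Minimal: {K, P}⁺ = {K, P}; {J, P}⁺ = {F, J, M, P}; {J, K}⁺ = {A, J, K, M} — none reach the full schema.
Any other superkey contains one of these as a subset, so there are no further candidate keys.

(D, J, K), (E, J, K), (J, K, P)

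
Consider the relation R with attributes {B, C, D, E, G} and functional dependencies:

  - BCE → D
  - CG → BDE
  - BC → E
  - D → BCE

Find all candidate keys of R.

Attribute G never appears on the right-hand side of any dependency, so G must belong to every candidate key.
{G}⁺ = {G}, which is not all of the schema, so we must add further attributes.
{C, G}⁺: CG→BDE adds B, D, E → {B, C, D, E, G}.
{D, G}⁺: D→BCE adds B, C, E → {B, C, D, E, G}.
Any other superkey contains one of these as a subset, so there are no further candidate keys.

(C, G); (D, G)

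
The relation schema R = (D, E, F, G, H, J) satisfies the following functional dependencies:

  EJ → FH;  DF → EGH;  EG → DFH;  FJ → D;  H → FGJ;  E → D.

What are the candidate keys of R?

{H}, {D, F}, {E, F}, {E, G}, {E, J}, {F, J}

{H}⁺: H→FGJ adds F, G, J; FJ→D adds D; DF→EGH adds E → {D, E, F, G, H, J}.
{D, F}⁺: DF→EGH adds E, G, H; H→FGJ adds J → {D, E, F, G, H, J}. Minimal: {F}⁺ = {F}; {D}⁺ = {D} — none reach the full schema.
{E, F}⁺: E→D adds D; DF→EGH adds G, H; H→FGJ adds J → {D, E, F, G, H, J}. Minimal: {F}⁺ = {F}; {E}⁺ = {D, E} — none reach the full schema.
{E, G}⁺: EG→DFH adds D, F, H; H→FGJ adds J → {D, E, F, G, H, J}. Minimal: {G}⁺ = {G}; {E}⁺ = {D, E} — none reach the full schema.
{E, J}⁺: EJ→FH adds F, H; FJ→D adds D; H→FGJ adds G → {D, E, F, G, H, J}. Minimal: {J}⁺ = {J}; {E}⁺ = {D, E} — none reach the full schema.
{F, J}⁺: FJ→D adds D; DF→EGH adds E, G, H → {D, E, F, G, H, J}. Minimal: {J}⁺ = {J}; {F}⁺ = {F} — none reach the full schema.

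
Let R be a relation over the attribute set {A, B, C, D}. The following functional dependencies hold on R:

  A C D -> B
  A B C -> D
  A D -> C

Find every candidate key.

Attribute A never appears on the right-hand side of any dependency, so A must belong to every candidate key.
{A}⁺ = {A}, which is not all of the schema, so we must add further attributes.
{A, D}⁺: AD→C adds C; ACD→B adds B → {A, B, C, D}. Minimal: {D}⁺ = {D}; {A}⁺ = {A} — none reach the full schema.
{A, B, C}⁺: ABC→D adds D → {A, B, C, D}. Minimal: {B, C}⁺ = {B, C}; {A, C}⁺ = {A, C}; {A, B}⁺ = {A, B} — none reach the full schema.
Any other superkey contains one of these as a subset, so there are no further candidate keys.

AD, ABC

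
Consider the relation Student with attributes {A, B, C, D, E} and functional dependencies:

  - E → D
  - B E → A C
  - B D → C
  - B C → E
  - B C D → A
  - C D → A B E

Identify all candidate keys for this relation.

{B, C}⁺: BC→E adds E; E→D adds D; BE→AC adds A → {A, B, C, D, E}. Minimal: {C}⁺ = {C}; {B}⁺ = {B} — none reach the full schema.
{B, D}⁺: BD→C adds C; BC→E adds E; BCD→A adds A → {A, B, C, D, E}. Minimal: {D}⁺ = {D}; {B}⁺ = {B} — none reach the full schema.
{B, E}⁺: E→D adds D; BE→AC adds A, C → {A, B, C, D, E}. Minimal: {E}⁺ = {D, E}; {B}⁺ = {B} — none reach the full schema.
{C, D}⁺: CD→ABE adds A, B, E → {A, B, C, D, E}. Minimal: {D}⁺ = {D}; {C}⁺ = {C} — none reach the full schema.
{C, E}⁺: E→D adds D; CD→ABE adds A, B → {A, B, C, D, E}. Minimal: {E}⁺ = {D, E}; {C}⁺ = {C} — none reach the full schema.

BC, BD, BE, CD, CE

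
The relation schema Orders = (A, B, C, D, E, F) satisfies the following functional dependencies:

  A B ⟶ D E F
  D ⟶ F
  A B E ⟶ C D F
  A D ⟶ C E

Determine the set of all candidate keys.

{A, B}⁺: AB→DEF adds D, E, F; ABE→CDF adds C → {A, B, C, D, E, F}. Minimal: {B}⁺ = {B}; {A}⁺ = {A} — none reach the full schema.
No other minimal superkey exists.

(A, B)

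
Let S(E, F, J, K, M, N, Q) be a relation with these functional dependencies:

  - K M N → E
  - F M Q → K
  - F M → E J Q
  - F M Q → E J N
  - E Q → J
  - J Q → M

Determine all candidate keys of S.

Attribute F never appears on the right-hand side of any dependency, so F must belong to every candidate key.
{F}⁺ = {F}, which is not all of the schema, so we must add further attributes.
{F, M}⁺: FM→EJQ adds E, J, Q; FMQ→EJN adds N; FMQ→K adds K → {E, F, J, K, M, N, Q}. Minimal: {M}⁺ = {M}; {F}⁺ = {F} — none reach the full schema.
{E, F, Q}⁺: EQ→J adds J; JQ→M adds M; FMQ→K adds K; FMQ→EJN adds N → {E, F, J, K, M, N, Q}. Minimal: {F, Q}⁺ = {F, Q}; {E, Q}⁺ = {E, J, M, Q}; {E, F}⁺ = {E, F} — none reach the full schema.
{F, J, Q}⁺: JQ→M adds M; FMQ→K adds K; FM→EJQ adds E; FMQ→EJN adds N → {E, F, J, K, M, N, Q}. Minimal: {J, Q}⁺ = {J, M, Q}; {F, Q}⁺ = {F, Q}; {F, J}⁺ = {F, J} — none reach the full schema.
Any other superkey contains one of these as a subset, so there are no further candidate keys.

{F, M}, {E, F, Q}, {F, J, Q}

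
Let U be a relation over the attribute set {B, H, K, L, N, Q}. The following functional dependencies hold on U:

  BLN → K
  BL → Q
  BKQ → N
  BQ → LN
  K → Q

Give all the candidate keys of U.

{B, H, K}⁺: K→Q adds Q; BKQ→N adds N; BQ→LN adds L → {B, H, K, L, N, Q}.
{B, H, L}⁺: BL→Q adds Q; BQ→LN adds N; BLN→K adds K → {B, H, K, L, N, Q}.
{B, H, Q}⁺: BQ→LN adds L, N; BLN→K adds K → {B, H, K, L, N, Q}.

{B, H, K}; {B, H, L}; {B, H, Q}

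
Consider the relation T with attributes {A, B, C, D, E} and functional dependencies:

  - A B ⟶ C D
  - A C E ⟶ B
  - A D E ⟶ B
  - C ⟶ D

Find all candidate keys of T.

Attributes A, E never appear on any right-hand side, so every candidate key must contain {A, E}.
{A, E}⁺ = {A, E}, which is not all of the schema, so we must add further attributes.
{A, B, E}⁺: AB→CD adds C, D → {A, B, C, D, E}. Minimal: {B, E}⁺ = {B, E}; {A, E}⁺ = {A, E}; {A, B}⁺ = {A, B, C, D} — none reach the full schema.
{A, C, E}⁺: ACE→B adds B; C→D adds D → {A, B, C, D, E}. Minimal: {C, E}⁺ = {C, D, E}; {A, E}⁺ = {A, E}; {A, C}⁺ = {A, C, D} — none reach the full schema.
{A, D, E}⁺: ADE→B adds B; AB→CD adds C → {A, B, C, D, E}. Minimal: {D, E}⁺ = {D, E}; {A, E}⁺ = {A, E}; {A, D}⁺ = {A, D} — none reach the full schema.

{A, B, E}; {A, C, E}; {A, D, E}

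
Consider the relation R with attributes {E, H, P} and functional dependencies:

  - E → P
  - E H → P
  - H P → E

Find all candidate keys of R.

Attribute H never appears on the right-hand side of any dependency, so H must belong to every candidate key.
{H}⁺ = {H}, which is not all of the schema, so we must add further attributes.
{E, H}⁺: E→P adds P → {E, H, P}. Minimal: {H}⁺ = {H}; {E}⁺ = {E, P} — none reach the full schema.
{H, P}⁺: HP→E adds E → {E, H, P}. Minimal: {P}⁺ = {P}; {H}⁺ = {H} — none reach the full schema.

{E, H}, {H, P}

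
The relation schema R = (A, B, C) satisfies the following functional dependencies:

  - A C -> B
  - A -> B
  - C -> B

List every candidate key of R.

{A, C}

Attributes A, C never appear on any right-hand side, so every candidate key must contain {A, C}.
{A, C}⁺ = {A, B, C}, which is all of the schema, so {A, C} is the only candidate key.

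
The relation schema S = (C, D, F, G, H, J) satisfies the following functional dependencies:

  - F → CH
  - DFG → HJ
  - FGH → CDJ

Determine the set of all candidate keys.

Attributes F, G never appear on any right-hand side, so every candidate key must contain {F, G}.
{F, G}⁺ = {C, D, F, G, H, J}, which is all of the schema, so {F, G} is the only candidate key.

FG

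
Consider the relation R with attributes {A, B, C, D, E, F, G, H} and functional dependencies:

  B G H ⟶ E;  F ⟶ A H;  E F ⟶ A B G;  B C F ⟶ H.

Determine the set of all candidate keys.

{C, D, E, F}, {B, C, D, F, G}

Attributes C, D, F never appear on any right-hand side, so every candidate key must contain {C, D, F}.
{C, D, F}⁺ = {A, C, D, F, H}, which is not all of the schema, so we must add further attributes.
{C, D, E, F}⁺: F→AH adds A, H; EF→ABG adds B, G → {A, B, C, D, E, F, G, H}.
{B, C, D, F, G}⁺: F→AH adds A, H; BGH→E adds E → {A, B, C, D, E, F, G, H}.
Any other superkey contains one of these as a subset, so there are no further candidate keys.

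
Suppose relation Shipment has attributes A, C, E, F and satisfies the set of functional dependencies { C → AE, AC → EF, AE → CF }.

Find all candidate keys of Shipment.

{C}⁺: C→AE adds A, E; AC→EF adds F → {A, C, E, F}.
{A, E}⁺: AE→CF adds C, F → {A, C, E, F}. Minimal: {E}⁺ = {E}; {A}⁺ = {A} — none reach the full schema.
Any other superkey contains one of these as a subset, so there are no further candidate keys.

C; AE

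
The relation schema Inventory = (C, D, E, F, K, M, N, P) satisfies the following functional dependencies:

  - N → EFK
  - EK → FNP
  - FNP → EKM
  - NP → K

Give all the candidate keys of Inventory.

{C, D, N}; {C, D, E, K}

Attributes C, D never appear on any right-hand side, so every candidate key must contain {C, D}.
{C, D}⁺ = {C, D}, which is not all of the schema, so we must add further attributes.
{C, D, N}⁺: N→EFK adds E, F, K; EK→FNP adds P; FNP→EKM adds M → {C, D, E, F, K, M, N, P}. Minimal: {D, N}⁺ = {D, E, F, K, M, N, P}; {C, N}⁺ = {C, E, F, K, M, N, P}; {C, D}⁺ = {C, D} — none reach the full schema.
{C, D, E, K}⁺: EK→FNP adds F, N, P; FNP→EKM adds M → {C, D, E, F, K, M, N, P}. Minimal: {D, E, K}⁺ = {D, E, F, K, M, N, P}; {C, E, K}⁺ = {C, E, F, K, M, N, P}; {C, D, K}⁺ = {C, D, K}; … — none reach the full schema.
Any other superkey contains one of these as a subset, so there are no further candidate keys.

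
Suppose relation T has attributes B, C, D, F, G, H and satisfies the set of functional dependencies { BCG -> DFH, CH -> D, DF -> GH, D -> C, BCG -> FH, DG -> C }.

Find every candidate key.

Attribute B never appears on the right-hand side of any dependency, so B must belong to every candidate key.
{B}⁺ = {B}, which is not all of the schema, so we must add further attributes.
{B, C, G}⁺: BCG→DFH adds D, F, H → {B, C, D, F, G, H}. Minimal: {C, G}⁺ = {C, G}; {B, G}⁺ = {B, G}; {B, C}⁺ = {B, C} — none reach the full schema.
{B, D, F}⁺: DF→GH adds G, H; D→C adds C → {B, C, D, F, G, H}. Minimal: {D, F}⁺ = {C, D, F, G, H}; {B, F}⁺ = {B, F}; {B, D}⁺ = {B, C, D} — none reach the full schema.
{B, D, G}⁺: D→C adds C; BCG→FH adds F, H → {B, C, D, F, G, H}. Minimal: {D, G}⁺ = {C, D, G}; {B, G}⁺ = {B, G}; {B, D}⁺ = {B, C, D} — none reach the full schema.
{B, C, F, H}⁺: CH→D adds D; DF→GH adds G → {B, C, D, F, G, H}. Minimal: {C, F, H}⁺ = {C, D, F, G, H}; {B, F, H}⁺ = {B, F, H}; {B, C, H}⁺ = {B, C, D, H}; … — none reach the full schema.
Any other superkey contains one of these as a subset, so there are no further candidate keys.

BCG, BDF, BDG, BCFH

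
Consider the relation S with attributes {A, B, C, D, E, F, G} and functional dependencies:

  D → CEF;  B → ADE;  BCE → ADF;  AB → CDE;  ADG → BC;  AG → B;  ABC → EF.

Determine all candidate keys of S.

(A, G), (B, G)

Attribute G never appears on the right-hand side of any dependency, so G must belong to every candidate key.
{G}⁺ = {G}, which is not all of the schema, so we must add further attributes.
{A, G}⁺: AG→B adds B; B→ADE adds D, E; AB→CDE adds C; ABC→EF adds F → {A, B, C, D, E, F, G}.
{B, G}⁺: B→ADE adds A, D, E; AB→CDE adds C; ABC→EF adds F → {A, B, C, D, E, F, G}.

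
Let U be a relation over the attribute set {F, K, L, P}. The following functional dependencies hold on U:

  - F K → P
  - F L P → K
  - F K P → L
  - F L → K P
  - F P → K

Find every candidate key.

{F, K}, {F, L}, {F, P}

Attribute F never appears on the right-hand side of any dependency, so F must belong to every candidate key.
{F}⁺ = {F}, which is not all of the schema, so we must add further attributes.
{F, K}⁺: FK→P adds P; FKP→L adds L → {F, K, L, P}.
{F, L}⁺: FL→KP adds K, P → {F, K, L, P}.
{F, P}⁺: FP→K adds K; FKP→L adds L → {F, K, L, P}.
Any other superkey contains one of these as a subset, so there are no further candidate keys.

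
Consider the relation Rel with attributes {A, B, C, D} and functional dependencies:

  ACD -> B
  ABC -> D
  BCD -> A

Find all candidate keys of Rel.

(A, B, C), (A, C, D), (B, C, D)

Attribute C never appears on the right-hand side of any dependency, so C must belong to every candidate key.
{C}⁺ = {C}, which is not all of the schema, so we must add further attributes.
{A, B, C}⁺: ABC→D adds D → {A, B, C, D}. Minimal: {B, C}⁺ = {B, C}; {A, C}⁺ = {A, C}; {A, B}⁺ = {A, B} — none reach the full schema.
{A, C, D}⁺: ACD→B adds B → {A, B, C, D}. Minimal: {C, D}⁺ = {C, D}; {A, D}⁺ = {A, D}; {A, C}⁺ = {A, C} — none reach the full schema.
{B, C, D}⁺: BCD→A adds A → {A, B, C, D}. Minimal: {C, D}⁺ = {C, D}; {B, D}⁺ = {B, D}; {B, C}⁺ = {B, C} — none reach the full schema.
Any other superkey contains one of these as a subset, so there are no further candidate keys.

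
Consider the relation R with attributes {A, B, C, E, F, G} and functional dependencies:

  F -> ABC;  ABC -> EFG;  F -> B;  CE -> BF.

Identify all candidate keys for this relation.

{F}⁺: F→ABC adds A, B, C; ABC→EFG adds E, G → {A, B, C, E, F, G}.
{C, E}⁺: CE→BF adds B, F; F→ABC adds A; ABC→EFG adds G → {A, B, C, E, F, G}. Minimal: {E}⁺ = {E}; {C}⁺ = {C} — none reach the full schema.
{A, B, C}⁺: ABC→EFG adds E, F, G → {A, B, C, E, F, G}. Minimal: {B, C}⁺ = {B, C}; {A, C}⁺ = {A, C}; {A, B}⁺ = {A, B} — none reach the full schema.

{F}; {C, E}; {A, B, C}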